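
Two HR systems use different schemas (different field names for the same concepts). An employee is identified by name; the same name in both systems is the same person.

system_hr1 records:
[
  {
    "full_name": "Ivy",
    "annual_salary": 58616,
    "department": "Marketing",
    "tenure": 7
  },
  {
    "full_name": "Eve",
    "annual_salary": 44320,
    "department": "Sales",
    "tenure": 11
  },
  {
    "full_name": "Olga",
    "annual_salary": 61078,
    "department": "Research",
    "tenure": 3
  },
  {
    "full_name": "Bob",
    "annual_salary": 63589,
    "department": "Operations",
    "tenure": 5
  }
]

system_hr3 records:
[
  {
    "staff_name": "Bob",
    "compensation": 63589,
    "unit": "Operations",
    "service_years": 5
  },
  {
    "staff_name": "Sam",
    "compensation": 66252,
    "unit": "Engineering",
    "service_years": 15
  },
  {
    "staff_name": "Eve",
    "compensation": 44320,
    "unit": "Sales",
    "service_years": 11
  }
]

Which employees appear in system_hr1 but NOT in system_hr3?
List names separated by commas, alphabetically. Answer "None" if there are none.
Ivy, Olga

Schema mapping: "full_name" (system_hr1) = "staff_name" (system_hr3) = employee name

Names in system_hr1: ['Bob', 'Eve', 'Ivy', 'Olga']
Names in system_hr3: ['Bob', 'Eve', 'Sam']

In system_hr1 but not system_hr3: ['Ivy', 'Olga']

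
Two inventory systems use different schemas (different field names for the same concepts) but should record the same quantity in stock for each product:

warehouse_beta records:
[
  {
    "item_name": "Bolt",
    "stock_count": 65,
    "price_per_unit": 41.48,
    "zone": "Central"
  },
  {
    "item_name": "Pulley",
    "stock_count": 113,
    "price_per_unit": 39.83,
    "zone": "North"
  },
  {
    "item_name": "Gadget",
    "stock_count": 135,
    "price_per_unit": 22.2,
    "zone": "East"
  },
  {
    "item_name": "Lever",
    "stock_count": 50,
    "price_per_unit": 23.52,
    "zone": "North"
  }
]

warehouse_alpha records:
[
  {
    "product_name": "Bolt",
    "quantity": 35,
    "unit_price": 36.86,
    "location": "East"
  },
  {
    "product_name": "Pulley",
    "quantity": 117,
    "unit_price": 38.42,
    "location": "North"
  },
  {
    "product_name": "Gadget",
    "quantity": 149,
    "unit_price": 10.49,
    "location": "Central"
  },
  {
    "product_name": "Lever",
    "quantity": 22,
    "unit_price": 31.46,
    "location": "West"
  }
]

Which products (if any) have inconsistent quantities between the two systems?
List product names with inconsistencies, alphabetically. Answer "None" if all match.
Bolt, Gadget, Lever, Pulley

Schema mappings:
- "item_name" (warehouse_beta) = "product_name" (warehouse_alpha) = product name
- "stock_count" (warehouse_beta) = "quantity" (warehouse_alpha) = quantity

Comparison:
  Bolt: 65 vs 35 - MISMATCH
  Pulley: 113 vs 117 - MISMATCH
  Gadget: 135 vs 149 - MISMATCH
  Lever: 50 vs 22 - MISMATCH

Products with inconsistencies: Bolt, Gadget, Lever, Pulley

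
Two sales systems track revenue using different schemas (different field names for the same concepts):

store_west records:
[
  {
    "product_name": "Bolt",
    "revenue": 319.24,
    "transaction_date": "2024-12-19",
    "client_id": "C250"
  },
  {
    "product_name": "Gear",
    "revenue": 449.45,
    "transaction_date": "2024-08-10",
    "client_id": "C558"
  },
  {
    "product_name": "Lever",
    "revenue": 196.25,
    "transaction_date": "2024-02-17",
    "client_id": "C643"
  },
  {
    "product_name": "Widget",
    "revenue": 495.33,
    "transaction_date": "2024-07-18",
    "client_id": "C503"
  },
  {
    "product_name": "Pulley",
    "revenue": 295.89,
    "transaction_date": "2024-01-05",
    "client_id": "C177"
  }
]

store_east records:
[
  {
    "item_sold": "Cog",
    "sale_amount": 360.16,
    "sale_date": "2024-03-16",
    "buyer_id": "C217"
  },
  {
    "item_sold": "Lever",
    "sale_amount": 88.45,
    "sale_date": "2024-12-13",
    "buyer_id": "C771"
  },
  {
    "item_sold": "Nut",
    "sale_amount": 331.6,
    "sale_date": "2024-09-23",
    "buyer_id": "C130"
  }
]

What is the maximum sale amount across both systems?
495.33

Reconcile: "revenue" (store_west) = "sale_amount" (store_east) = sale amount

Maximum in store_west: 495.33
Maximum in store_east: 360.16

Overall maximum: max(495.33, 360.16) = 495.33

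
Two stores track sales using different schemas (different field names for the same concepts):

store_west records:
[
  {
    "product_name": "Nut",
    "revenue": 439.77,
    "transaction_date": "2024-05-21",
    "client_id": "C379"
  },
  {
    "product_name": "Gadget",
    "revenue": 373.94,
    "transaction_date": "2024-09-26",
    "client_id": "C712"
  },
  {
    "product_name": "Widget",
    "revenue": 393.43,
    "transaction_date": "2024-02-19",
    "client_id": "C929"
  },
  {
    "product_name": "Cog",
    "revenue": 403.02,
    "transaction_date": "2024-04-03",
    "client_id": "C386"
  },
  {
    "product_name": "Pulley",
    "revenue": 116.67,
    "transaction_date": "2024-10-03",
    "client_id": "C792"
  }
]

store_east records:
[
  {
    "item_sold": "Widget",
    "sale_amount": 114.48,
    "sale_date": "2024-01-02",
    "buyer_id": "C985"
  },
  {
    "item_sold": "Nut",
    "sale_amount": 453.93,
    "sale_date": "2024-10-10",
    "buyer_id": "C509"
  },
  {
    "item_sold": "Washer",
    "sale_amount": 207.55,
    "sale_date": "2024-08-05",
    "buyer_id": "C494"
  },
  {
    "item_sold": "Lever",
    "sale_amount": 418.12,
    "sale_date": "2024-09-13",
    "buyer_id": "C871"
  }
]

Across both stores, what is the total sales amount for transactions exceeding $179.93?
2689.76

Schema mapping: "revenue" (store_west) = "sale_amount" (store_east) = sale amount

Sum of sales > $179.93 in store_west: 1610.16
Sum of sales > $179.93 in store_east: 1079.6

Total: 1610.16 + 1079.6 = 2689.76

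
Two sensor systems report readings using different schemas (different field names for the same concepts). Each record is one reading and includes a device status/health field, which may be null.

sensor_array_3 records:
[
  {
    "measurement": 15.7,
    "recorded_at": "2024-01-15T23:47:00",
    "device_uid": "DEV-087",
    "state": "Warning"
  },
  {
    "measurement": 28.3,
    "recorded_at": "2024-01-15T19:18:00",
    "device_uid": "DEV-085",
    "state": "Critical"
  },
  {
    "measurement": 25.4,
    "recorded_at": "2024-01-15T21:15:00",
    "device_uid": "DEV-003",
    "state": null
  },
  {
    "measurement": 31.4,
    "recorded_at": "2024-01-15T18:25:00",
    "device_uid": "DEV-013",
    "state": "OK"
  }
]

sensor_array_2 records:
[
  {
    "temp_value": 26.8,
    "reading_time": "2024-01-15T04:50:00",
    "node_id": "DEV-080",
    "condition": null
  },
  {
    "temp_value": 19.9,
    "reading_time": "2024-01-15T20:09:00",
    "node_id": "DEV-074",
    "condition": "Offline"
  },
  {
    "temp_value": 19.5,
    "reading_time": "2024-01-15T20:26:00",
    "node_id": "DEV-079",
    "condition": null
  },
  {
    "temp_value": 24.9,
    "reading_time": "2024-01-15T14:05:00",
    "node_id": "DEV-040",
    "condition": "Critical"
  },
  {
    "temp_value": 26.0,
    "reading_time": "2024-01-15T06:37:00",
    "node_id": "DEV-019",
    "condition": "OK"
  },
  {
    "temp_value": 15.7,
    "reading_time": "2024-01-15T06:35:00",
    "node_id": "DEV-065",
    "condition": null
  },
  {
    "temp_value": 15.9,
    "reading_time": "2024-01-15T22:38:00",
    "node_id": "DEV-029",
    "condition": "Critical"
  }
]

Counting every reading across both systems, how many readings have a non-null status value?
7

Schema mapping: "state" (sensor_array_3) = "condition" (sensor_array_2) = status

Non-null in sensor_array_3: 3
Non-null in sensor_array_2: 4

Total non-null: 3 + 4 = 7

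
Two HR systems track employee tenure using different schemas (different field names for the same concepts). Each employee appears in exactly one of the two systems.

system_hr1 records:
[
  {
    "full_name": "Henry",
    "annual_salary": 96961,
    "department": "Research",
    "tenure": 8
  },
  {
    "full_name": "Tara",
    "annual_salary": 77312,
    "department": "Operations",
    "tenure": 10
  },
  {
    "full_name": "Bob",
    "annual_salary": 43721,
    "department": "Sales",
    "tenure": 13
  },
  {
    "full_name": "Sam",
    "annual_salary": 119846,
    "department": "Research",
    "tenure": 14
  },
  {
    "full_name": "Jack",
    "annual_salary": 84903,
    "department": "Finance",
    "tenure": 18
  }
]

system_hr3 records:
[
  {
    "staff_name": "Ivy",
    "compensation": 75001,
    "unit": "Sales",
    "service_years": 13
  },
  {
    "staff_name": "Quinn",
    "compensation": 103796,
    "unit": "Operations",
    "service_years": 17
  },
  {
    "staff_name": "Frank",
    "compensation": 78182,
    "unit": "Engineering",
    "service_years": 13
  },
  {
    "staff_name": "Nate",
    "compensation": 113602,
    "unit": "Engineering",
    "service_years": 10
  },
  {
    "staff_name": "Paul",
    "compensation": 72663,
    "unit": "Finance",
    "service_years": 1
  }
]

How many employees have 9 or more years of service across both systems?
8

Reconcile schemas: "tenure" (system_hr1) = "service_years" (system_hr3) = years of service

From system_hr1: 4 employees with >= 9 years
From system_hr3: 4 employees with >= 9 years

Total: 4 + 4 = 8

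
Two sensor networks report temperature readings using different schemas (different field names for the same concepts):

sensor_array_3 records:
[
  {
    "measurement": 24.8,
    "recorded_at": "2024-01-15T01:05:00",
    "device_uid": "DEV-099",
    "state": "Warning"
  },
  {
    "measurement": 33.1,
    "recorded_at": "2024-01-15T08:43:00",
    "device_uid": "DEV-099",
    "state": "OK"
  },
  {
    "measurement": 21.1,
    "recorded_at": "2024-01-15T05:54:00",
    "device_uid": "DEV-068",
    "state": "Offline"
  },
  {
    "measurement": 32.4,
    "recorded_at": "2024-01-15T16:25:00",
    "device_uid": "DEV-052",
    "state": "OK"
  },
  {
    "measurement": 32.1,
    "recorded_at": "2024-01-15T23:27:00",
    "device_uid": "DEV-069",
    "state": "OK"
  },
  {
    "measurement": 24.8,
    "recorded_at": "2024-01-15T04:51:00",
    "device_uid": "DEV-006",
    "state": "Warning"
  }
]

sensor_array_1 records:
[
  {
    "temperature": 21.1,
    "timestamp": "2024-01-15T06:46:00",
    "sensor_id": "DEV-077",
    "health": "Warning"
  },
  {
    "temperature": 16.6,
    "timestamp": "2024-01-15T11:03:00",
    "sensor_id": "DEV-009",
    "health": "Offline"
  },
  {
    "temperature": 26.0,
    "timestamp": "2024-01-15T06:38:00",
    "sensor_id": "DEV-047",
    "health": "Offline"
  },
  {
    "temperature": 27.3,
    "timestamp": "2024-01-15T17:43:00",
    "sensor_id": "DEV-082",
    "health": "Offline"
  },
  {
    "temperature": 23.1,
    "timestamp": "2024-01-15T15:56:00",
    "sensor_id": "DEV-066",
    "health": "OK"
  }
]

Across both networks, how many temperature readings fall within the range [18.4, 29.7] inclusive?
7

Schema mapping: "measurement" (sensor_array_3) = "temperature" (sensor_array_1) = temperature

Readings in [18.4, 29.7] from sensor_array_3: 3
Readings in [18.4, 29.7] from sensor_array_1: 4

Total count: 3 + 4 = 7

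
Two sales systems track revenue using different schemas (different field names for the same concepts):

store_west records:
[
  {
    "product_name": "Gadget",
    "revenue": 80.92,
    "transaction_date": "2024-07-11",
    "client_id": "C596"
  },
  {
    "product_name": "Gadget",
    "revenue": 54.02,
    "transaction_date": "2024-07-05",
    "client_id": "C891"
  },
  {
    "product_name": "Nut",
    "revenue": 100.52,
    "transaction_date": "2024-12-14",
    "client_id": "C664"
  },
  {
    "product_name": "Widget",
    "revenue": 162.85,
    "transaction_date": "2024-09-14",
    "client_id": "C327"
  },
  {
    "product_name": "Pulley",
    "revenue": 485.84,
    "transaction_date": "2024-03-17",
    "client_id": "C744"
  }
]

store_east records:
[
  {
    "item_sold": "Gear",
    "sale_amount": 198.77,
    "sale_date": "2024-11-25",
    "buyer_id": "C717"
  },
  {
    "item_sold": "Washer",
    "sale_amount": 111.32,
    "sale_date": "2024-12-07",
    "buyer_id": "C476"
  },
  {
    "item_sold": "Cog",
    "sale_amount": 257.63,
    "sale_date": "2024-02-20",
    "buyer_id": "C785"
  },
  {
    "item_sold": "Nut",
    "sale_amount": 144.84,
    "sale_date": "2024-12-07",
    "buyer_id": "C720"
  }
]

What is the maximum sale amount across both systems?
485.84

Reconcile: "revenue" (store_west) = "sale_amount" (store_east) = sale amount

Maximum in store_west: 485.84
Maximum in store_east: 257.63

Overall maximum: max(485.84, 257.63) = 485.84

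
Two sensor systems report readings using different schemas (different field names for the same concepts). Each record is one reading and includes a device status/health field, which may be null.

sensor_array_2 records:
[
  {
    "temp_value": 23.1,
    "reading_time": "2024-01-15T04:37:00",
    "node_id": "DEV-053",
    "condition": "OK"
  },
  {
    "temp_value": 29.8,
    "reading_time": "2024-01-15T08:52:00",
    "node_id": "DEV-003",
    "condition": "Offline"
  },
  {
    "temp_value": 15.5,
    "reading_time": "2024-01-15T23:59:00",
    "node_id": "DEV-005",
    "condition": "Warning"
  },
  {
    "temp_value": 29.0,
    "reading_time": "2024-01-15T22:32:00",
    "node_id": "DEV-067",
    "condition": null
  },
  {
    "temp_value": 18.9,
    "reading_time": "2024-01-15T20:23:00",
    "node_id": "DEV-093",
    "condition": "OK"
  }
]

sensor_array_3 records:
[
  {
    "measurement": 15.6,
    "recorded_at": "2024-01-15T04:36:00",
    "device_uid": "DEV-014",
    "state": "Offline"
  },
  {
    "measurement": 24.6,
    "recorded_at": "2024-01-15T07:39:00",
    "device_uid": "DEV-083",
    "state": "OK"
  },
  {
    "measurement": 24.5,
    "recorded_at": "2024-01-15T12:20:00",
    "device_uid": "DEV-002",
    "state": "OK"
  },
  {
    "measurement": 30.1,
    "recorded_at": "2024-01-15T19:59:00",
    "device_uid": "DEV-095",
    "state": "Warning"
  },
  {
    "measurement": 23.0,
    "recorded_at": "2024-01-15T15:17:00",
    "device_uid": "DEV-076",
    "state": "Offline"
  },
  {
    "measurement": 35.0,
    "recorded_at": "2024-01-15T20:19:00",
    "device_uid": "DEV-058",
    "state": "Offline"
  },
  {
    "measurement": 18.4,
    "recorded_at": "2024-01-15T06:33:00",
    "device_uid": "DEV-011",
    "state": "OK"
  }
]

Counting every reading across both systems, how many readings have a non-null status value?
11

Schema mapping: "condition" (sensor_array_2) = "state" (sensor_array_3) = status

Non-null in sensor_array_2: 4
Non-null in sensor_array_3: 7

Total non-null: 4 + 7 = 11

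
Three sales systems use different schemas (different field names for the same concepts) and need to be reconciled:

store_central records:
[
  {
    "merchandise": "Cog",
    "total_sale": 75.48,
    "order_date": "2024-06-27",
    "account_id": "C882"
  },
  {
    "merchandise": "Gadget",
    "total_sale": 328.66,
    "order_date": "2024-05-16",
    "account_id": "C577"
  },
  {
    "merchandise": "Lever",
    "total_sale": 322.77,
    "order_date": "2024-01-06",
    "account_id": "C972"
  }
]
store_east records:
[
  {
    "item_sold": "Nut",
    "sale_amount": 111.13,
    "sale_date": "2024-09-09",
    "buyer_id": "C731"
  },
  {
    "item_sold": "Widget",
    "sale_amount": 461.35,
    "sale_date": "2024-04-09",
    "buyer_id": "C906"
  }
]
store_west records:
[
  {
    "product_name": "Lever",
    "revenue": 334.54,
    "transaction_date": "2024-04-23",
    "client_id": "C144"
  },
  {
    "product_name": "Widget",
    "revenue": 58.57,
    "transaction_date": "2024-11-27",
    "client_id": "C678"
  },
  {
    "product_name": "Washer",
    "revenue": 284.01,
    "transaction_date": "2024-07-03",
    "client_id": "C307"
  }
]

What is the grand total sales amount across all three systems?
1976.51

Schema reconciliation - all amount fields map to sale amount:

store_central (total_sale): 726.91
store_east (sale_amount): 572.48
store_west (revenue): 677.12

Grand total: 1976.51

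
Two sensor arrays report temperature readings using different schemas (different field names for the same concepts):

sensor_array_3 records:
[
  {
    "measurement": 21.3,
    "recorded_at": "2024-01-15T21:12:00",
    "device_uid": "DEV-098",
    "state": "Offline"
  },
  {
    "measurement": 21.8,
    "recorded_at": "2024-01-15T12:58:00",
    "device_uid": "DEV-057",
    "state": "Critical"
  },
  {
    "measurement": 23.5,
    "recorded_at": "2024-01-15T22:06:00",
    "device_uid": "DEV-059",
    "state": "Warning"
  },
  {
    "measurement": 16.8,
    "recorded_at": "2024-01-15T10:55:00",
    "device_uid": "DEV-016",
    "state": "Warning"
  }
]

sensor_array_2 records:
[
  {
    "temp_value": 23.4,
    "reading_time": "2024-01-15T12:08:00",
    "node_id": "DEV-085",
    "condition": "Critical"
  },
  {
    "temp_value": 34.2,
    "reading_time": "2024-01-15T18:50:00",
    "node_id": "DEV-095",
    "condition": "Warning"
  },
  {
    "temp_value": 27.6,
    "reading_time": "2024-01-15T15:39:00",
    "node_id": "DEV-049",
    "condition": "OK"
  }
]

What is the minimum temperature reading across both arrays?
16.8

Schema mapping: "measurement" (sensor_array_3) = "temp_value" (sensor_array_2) = temperature reading

Minimum in sensor_array_3: 16.8
Minimum in sensor_array_2: 23.4

Overall minimum: min(16.8, 23.4) = 16.8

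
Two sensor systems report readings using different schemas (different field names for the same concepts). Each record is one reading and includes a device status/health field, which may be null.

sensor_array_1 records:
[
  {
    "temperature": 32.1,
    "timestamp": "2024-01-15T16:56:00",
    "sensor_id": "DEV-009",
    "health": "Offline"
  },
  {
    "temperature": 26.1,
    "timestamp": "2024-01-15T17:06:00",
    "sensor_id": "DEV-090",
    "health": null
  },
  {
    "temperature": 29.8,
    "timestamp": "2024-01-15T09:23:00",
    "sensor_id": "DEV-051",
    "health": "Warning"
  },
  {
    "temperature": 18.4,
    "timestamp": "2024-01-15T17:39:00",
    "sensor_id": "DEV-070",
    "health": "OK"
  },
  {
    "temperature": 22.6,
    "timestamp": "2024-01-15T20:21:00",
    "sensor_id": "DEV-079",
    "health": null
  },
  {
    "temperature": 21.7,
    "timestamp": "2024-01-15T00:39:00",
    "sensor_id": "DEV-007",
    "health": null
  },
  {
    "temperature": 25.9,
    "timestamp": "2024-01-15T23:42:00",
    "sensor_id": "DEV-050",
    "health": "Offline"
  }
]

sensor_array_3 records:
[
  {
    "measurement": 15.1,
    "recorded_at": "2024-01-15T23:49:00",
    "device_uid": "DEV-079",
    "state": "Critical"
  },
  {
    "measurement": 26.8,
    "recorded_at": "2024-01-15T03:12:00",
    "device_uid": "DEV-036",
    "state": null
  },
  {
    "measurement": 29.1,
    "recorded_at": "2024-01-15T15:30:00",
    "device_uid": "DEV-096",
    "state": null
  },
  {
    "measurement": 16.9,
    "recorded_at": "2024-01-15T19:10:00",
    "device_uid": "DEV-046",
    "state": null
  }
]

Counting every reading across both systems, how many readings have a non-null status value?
5

Schema mapping: "health" (sensor_array_1) = "state" (sensor_array_3) = status

Non-null in sensor_array_1: 4
Non-null in sensor_array_3: 1

Total non-null: 4 + 1 = 5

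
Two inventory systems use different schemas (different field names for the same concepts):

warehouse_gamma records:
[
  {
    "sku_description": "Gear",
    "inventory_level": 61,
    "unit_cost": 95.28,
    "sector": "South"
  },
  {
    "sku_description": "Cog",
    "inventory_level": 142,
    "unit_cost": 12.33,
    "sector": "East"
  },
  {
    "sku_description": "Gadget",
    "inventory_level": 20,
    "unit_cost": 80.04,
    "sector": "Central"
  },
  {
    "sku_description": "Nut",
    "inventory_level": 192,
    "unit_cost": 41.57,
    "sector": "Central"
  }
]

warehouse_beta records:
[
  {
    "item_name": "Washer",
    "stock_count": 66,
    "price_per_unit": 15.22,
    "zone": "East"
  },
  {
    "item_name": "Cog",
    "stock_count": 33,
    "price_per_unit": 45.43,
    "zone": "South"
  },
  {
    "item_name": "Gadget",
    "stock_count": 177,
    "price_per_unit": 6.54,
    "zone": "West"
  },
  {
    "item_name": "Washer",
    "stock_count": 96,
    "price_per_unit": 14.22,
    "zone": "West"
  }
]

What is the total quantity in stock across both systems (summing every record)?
787

To reconcile these schemas, identify the field holding the quantity in stock in each system:
1. In warehouse_gamma it is "inventory_level"
2. In warehouse_beta it is "stock_count"

From warehouse_gamma: 61 + 142 + 20 + 192 = 415
From warehouse_beta: 66 + 33 + 177 + 96 = 372

Total: 415 + 372 = 787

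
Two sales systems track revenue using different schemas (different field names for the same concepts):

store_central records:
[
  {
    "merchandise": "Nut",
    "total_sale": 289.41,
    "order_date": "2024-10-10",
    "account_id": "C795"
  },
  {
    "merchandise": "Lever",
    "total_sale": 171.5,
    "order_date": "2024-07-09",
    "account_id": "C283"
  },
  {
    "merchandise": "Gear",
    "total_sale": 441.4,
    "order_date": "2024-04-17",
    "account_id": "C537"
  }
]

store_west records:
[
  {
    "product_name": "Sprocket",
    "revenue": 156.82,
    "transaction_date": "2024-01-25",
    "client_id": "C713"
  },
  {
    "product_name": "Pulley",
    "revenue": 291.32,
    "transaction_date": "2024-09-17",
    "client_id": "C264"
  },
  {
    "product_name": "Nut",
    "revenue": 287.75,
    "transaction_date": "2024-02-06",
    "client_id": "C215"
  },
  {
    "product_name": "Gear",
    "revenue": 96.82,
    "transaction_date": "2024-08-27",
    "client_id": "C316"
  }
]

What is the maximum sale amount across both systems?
441.4

Reconcile: "total_sale" (store_central) = "revenue" (store_west) = sale amount

Maximum in store_central: 441.4
Maximum in store_west: 291.32

Overall maximum: max(441.4, 291.32) = 441.4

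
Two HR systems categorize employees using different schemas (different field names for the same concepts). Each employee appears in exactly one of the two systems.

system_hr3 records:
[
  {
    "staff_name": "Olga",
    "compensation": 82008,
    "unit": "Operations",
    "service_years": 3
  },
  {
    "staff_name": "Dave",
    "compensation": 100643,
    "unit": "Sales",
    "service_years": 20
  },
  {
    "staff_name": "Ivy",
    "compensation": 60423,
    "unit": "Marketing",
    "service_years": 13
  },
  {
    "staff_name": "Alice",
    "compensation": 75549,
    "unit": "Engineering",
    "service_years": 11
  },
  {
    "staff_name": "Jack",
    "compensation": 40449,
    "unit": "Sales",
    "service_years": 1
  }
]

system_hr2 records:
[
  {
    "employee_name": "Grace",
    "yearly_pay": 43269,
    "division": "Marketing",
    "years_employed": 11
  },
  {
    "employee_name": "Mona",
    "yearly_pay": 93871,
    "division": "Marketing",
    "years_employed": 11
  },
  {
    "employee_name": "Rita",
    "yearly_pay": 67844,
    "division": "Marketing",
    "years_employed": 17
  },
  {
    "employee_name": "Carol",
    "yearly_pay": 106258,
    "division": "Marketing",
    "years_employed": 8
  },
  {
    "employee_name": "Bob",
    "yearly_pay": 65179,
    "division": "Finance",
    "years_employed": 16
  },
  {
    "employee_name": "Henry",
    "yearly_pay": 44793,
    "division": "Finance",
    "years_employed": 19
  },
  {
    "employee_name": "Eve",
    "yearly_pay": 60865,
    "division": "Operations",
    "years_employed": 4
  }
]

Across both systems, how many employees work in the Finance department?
2

Schema mapping: "unit" (system_hr3) = "division" (system_hr2) = department

Finance employees in system_hr3: 0
Finance employees in system_hr2: 2

Total in Finance: 0 + 2 = 2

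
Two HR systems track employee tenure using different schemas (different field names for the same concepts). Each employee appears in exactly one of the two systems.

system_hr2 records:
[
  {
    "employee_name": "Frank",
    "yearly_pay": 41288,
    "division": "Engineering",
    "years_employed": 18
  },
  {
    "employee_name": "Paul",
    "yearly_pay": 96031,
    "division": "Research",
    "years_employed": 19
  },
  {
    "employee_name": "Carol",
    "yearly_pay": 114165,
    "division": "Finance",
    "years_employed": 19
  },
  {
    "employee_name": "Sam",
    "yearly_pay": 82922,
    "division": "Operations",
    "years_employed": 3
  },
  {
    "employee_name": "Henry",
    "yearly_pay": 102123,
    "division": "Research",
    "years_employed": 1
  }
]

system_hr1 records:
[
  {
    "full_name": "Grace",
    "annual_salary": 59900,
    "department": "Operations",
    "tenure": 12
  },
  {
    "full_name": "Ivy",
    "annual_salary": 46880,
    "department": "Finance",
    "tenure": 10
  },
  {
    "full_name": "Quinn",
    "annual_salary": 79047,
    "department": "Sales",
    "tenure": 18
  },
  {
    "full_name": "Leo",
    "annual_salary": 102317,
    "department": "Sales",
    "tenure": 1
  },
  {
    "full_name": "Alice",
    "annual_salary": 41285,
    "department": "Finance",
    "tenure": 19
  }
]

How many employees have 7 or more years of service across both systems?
7

Reconcile schemas: "years_employed" (system_hr2) = "tenure" (system_hr1) = years of service

From system_hr2: 3 employees with >= 7 years
From system_hr1: 4 employees with >= 7 years

Total: 3 + 4 = 7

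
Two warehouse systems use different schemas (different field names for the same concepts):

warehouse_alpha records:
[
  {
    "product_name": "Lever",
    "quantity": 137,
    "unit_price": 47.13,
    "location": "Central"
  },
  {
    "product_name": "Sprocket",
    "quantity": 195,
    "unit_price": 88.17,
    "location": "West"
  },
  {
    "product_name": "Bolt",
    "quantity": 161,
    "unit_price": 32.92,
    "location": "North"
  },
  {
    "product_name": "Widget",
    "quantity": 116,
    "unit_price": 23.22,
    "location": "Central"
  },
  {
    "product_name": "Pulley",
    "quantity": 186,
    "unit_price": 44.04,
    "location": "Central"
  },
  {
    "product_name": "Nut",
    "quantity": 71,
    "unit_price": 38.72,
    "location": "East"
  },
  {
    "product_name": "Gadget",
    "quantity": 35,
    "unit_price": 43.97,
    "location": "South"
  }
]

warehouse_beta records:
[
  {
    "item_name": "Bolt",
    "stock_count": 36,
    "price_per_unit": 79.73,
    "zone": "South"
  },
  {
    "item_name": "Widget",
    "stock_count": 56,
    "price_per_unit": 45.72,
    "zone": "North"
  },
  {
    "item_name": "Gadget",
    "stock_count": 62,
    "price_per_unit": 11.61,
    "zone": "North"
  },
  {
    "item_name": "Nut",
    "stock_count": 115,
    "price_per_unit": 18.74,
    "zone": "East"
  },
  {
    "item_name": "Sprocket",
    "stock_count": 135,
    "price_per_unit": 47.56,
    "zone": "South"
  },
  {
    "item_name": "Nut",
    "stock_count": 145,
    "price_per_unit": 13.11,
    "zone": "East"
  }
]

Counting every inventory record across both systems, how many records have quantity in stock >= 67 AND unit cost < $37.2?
4

Schema mappings:
- "quantity" (warehouse_alpha) = "stock_count" (warehouse_beta) = quantity
- "unit_price" (warehouse_alpha) = "price_per_unit" (warehouse_beta) = unit cost

Records meeting both conditions in warehouse_alpha: 2
Records meeting both conditions in warehouse_beta: 2

Total: 2 + 2 = 4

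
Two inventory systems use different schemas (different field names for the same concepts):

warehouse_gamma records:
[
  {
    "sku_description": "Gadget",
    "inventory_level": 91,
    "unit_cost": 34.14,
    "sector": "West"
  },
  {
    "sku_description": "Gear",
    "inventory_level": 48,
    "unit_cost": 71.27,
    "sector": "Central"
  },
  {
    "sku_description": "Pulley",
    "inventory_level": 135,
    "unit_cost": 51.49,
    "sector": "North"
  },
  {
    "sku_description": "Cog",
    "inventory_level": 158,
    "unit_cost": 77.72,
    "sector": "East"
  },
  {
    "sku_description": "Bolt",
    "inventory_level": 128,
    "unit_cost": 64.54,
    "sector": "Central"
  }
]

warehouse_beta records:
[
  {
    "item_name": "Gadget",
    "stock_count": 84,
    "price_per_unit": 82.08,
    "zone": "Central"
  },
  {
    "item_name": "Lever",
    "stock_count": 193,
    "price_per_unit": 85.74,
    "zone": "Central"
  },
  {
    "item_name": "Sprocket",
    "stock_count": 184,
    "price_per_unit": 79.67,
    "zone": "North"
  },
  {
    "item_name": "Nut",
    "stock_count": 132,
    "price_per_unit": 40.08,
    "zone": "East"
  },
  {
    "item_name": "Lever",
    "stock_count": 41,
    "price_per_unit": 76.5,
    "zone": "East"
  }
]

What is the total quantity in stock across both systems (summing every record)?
1194

To reconcile these schemas, identify the field holding the quantity in stock in each system:
1. In warehouse_gamma it is "inventory_level"
2. In warehouse_beta it is "stock_count"

From warehouse_gamma: 91 + 48 + 135 + 158 + 128 = 560
From warehouse_beta: 84 + 193 + 184 + 132 + 41 = 634

Total: 560 + 634 = 1194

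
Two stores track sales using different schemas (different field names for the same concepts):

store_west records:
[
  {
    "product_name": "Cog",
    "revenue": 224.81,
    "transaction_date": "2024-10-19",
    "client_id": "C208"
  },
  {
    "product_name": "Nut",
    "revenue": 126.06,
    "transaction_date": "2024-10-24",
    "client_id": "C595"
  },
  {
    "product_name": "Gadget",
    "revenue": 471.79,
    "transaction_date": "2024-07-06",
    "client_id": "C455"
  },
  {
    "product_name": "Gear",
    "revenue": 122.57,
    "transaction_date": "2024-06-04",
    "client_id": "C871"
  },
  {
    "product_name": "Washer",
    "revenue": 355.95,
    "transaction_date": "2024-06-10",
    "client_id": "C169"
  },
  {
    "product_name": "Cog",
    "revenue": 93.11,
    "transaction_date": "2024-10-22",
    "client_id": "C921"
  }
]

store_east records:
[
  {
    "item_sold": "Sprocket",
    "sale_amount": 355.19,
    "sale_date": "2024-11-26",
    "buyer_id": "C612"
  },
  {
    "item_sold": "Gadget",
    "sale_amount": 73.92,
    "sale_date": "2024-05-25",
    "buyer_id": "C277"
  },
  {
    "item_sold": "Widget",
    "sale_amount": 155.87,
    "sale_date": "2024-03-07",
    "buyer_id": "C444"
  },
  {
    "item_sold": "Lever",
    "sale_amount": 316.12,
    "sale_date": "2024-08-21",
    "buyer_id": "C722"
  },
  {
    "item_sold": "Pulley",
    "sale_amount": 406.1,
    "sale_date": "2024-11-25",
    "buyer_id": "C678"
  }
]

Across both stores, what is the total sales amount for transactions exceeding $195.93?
2129.96

Schema mapping: "revenue" (store_west) = "sale_amount" (store_east) = sale amount

Sum of sales > $195.93 in store_west: 1052.55
Sum of sales > $195.93 in store_east: 1077.41

Total: 1052.55 + 1077.41 = 2129.96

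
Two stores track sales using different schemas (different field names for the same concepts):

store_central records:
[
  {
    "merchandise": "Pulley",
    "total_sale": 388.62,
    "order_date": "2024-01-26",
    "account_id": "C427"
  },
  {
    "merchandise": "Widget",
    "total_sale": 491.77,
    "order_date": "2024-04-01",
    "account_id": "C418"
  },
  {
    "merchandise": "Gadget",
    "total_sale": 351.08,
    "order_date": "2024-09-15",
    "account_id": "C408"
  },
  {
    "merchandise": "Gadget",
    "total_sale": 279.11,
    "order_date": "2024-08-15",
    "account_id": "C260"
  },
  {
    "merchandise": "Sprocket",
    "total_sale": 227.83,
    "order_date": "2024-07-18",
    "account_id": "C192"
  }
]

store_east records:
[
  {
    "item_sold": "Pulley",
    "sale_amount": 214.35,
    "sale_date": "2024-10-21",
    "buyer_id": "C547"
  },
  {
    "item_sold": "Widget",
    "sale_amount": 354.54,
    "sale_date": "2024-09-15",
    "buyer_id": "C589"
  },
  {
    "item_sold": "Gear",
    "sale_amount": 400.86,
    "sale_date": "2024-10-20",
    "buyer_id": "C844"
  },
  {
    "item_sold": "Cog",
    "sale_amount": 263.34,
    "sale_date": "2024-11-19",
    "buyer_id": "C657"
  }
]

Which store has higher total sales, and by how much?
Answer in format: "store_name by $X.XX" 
store_central by $505.32

Schema mapping: "total_sale" (store_central) = "sale_amount" (store_east) = sale amount

Total for store_central: 1738.41
Total for store_east: 1233.09

Difference: |1738.41 - 1233.09| = 505.32
store_central has higher sales by $505.32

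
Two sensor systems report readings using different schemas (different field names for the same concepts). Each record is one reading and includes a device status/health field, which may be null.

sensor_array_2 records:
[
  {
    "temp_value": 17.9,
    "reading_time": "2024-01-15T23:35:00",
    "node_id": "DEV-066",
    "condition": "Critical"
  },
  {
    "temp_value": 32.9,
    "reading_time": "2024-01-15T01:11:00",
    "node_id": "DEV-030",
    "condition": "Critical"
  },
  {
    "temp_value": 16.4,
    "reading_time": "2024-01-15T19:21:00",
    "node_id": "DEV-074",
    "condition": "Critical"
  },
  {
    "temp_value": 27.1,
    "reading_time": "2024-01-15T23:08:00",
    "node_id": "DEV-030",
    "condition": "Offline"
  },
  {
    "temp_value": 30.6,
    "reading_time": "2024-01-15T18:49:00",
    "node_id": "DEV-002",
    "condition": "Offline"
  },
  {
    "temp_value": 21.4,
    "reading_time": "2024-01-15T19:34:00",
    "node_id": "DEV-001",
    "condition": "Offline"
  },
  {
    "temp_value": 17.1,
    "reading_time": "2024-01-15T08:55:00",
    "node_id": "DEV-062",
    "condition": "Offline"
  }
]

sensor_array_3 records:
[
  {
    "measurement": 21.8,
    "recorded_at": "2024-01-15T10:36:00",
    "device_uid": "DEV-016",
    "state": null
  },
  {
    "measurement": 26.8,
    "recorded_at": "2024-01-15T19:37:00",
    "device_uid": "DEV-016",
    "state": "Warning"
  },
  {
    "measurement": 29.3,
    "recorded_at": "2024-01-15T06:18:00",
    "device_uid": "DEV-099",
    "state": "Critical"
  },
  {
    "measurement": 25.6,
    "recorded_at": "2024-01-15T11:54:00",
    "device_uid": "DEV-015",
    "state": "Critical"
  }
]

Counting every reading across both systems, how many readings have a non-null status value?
10

Schema mapping: "condition" (sensor_array_2) = "state" (sensor_array_3) = status

Non-null in sensor_array_2: 7
Non-null in sensor_array_3: 3

Total non-null: 7 + 3 = 10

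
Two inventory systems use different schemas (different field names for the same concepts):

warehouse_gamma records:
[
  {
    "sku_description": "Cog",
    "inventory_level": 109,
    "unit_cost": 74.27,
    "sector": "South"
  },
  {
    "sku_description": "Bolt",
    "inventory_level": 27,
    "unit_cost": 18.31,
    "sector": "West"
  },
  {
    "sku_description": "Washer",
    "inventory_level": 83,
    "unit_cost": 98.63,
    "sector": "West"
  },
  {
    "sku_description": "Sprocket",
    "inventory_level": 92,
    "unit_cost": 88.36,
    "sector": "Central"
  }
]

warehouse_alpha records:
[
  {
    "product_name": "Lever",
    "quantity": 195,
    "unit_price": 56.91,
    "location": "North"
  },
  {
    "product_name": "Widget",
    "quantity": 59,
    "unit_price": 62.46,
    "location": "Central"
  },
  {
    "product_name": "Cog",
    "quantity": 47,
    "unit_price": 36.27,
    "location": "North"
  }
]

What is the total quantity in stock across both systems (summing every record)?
612

To reconcile these schemas, identify the field holding the quantity in stock in each system:
1. In warehouse_gamma it is "inventory_level"
2. In warehouse_alpha it is "quantity"

From warehouse_gamma: 109 + 27 + 83 + 92 = 311
From warehouse_alpha: 195 + 59 + 47 = 301

Total: 311 + 301 = 612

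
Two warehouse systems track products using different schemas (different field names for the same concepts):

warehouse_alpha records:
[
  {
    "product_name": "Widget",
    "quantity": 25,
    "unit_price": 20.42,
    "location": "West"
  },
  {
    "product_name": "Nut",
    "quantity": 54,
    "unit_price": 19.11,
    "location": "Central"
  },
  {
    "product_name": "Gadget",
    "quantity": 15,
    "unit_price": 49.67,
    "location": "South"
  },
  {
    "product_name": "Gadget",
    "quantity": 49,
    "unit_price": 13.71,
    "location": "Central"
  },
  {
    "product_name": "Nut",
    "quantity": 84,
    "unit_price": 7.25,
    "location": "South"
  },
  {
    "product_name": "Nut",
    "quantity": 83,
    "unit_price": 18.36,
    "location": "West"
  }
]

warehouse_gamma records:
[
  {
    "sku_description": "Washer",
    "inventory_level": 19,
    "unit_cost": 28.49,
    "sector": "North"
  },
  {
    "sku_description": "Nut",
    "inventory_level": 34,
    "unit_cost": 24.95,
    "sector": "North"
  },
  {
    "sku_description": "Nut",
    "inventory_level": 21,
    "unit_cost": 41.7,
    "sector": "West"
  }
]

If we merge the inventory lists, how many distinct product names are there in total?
4

Schema mapping: "product_name" (warehouse_alpha) = "sku_description" (warehouse_gamma) = product name

Products in warehouse_alpha: ['Gadget', 'Nut', 'Widget']
Products in warehouse_gamma: ['Nut', 'Washer']

Union (unique products): ['Gadget', 'Nut', 'Washer', 'Widget']
Count: 4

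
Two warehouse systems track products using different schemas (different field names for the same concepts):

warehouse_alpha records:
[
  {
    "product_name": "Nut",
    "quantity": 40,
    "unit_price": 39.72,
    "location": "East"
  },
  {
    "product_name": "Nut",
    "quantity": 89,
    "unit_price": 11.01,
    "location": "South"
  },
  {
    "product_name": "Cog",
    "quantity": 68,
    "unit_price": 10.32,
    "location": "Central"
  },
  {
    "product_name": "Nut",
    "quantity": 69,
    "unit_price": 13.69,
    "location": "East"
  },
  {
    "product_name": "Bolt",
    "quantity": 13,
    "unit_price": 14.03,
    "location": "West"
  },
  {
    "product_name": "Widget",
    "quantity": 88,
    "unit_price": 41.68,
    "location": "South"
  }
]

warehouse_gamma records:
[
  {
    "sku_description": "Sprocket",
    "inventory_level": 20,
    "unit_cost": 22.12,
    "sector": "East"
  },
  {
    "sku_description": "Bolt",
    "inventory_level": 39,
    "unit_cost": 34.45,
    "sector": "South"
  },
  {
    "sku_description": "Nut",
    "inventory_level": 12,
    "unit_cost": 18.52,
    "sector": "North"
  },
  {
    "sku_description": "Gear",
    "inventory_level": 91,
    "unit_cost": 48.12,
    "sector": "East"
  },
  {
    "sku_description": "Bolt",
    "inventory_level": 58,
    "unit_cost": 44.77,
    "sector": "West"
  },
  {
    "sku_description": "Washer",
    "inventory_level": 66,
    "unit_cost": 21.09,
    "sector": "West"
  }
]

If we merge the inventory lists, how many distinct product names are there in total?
7

Schema mapping: "product_name" (warehouse_alpha) = "sku_description" (warehouse_gamma) = product name

Products in warehouse_alpha: ['Bolt', 'Cog', 'Nut', 'Widget']
Products in warehouse_gamma: ['Bolt', 'Gear', 'Nut', 'Sprocket', 'Washer']

Union (unique products): ['Bolt', 'Cog', 'Gear', 'Nut', 'Sprocket', 'Washer', 'Widget']
Count: 7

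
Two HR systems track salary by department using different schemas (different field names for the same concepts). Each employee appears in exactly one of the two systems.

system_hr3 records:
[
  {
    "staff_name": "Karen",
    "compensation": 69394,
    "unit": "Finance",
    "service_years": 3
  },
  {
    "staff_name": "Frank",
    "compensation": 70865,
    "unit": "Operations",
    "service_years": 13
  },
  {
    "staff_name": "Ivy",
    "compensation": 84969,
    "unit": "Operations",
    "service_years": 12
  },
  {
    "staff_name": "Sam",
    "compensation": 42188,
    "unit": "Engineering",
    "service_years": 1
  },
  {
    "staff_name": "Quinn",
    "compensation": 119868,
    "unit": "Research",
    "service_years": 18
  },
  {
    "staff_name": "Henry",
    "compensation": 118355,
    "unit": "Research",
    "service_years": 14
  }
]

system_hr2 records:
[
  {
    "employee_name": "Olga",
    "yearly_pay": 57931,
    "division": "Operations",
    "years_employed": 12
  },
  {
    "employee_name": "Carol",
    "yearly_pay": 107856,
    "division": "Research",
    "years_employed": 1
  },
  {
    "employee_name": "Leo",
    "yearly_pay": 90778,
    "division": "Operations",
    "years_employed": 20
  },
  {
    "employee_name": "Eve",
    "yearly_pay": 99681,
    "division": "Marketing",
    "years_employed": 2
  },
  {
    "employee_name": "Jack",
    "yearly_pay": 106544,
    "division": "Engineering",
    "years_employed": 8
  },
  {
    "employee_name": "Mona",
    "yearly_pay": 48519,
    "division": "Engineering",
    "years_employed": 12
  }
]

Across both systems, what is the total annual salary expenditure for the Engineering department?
197251

Schema mappings:
- "unit" (system_hr3) = "division" (system_hr2) = department
- "compensation" (system_hr3) = "yearly_pay" (system_hr2) = salary

Engineering salaries from system_hr3: 42188
Engineering salaries from system_hr2: 155063

Total: 42188 + 155063 = 197251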